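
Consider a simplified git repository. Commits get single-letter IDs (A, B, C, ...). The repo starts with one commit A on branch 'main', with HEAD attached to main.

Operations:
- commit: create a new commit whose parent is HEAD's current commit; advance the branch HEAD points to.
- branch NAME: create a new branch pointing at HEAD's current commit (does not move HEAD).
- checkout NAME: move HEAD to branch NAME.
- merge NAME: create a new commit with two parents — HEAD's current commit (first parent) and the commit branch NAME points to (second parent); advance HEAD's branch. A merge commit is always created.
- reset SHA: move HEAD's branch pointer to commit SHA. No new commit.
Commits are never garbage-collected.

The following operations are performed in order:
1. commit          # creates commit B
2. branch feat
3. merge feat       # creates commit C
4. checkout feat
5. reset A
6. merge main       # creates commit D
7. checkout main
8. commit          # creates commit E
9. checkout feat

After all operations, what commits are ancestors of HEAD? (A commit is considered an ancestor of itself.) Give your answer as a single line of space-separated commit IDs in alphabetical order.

Answer: A B C D

Derivation:
After op 1 (commit): HEAD=main@B [main=B]
After op 2 (branch): HEAD=main@B [feat=B main=B]
After op 3 (merge): HEAD=main@C [feat=B main=C]
After op 4 (checkout): HEAD=feat@B [feat=B main=C]
After op 5 (reset): HEAD=feat@A [feat=A main=C]
After op 6 (merge): HEAD=feat@D [feat=D main=C]
After op 7 (checkout): HEAD=main@C [feat=D main=C]
After op 8 (commit): HEAD=main@E [feat=D main=E]
After op 9 (checkout): HEAD=feat@D [feat=D main=E]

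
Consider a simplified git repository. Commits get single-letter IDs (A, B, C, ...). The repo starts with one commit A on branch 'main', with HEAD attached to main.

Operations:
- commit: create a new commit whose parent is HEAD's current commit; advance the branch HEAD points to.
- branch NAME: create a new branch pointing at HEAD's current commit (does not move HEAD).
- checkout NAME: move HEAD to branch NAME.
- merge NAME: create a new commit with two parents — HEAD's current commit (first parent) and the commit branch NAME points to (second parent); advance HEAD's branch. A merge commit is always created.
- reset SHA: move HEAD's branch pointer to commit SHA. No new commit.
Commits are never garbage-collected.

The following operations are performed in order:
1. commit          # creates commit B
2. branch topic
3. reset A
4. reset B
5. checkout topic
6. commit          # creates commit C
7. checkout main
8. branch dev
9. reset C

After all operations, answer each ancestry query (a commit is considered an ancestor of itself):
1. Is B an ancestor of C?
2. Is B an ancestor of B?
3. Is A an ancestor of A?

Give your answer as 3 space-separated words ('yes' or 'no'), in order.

After op 1 (commit): HEAD=main@B [main=B]
After op 2 (branch): HEAD=main@B [main=B topic=B]
After op 3 (reset): HEAD=main@A [main=A topic=B]
After op 4 (reset): HEAD=main@B [main=B topic=B]
After op 5 (checkout): HEAD=topic@B [main=B topic=B]
After op 6 (commit): HEAD=topic@C [main=B topic=C]
After op 7 (checkout): HEAD=main@B [main=B topic=C]
After op 8 (branch): HEAD=main@B [dev=B main=B topic=C]
After op 9 (reset): HEAD=main@C [dev=B main=C topic=C]
ancestors(C) = {A,B,C}; B in? yes
ancestors(B) = {A,B}; B in? yes
ancestors(A) = {A}; A in? yes

Answer: yes yes yes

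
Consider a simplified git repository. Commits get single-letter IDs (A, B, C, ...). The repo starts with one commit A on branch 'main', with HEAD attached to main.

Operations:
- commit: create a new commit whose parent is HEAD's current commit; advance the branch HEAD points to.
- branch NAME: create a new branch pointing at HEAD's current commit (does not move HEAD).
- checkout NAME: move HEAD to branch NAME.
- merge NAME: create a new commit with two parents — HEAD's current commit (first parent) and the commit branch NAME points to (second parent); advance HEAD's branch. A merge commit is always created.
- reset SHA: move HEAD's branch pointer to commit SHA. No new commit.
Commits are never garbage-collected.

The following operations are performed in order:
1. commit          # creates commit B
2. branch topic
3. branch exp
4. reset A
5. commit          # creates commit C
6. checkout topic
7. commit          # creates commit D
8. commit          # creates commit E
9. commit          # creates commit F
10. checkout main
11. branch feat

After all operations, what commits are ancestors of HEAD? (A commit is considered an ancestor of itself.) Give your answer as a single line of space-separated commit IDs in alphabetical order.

Answer: A C

Derivation:
After op 1 (commit): HEAD=main@B [main=B]
After op 2 (branch): HEAD=main@B [main=B topic=B]
After op 3 (branch): HEAD=main@B [exp=B main=B topic=B]
After op 4 (reset): HEAD=main@A [exp=B main=A topic=B]
After op 5 (commit): HEAD=main@C [exp=B main=C topic=B]
After op 6 (checkout): HEAD=topic@B [exp=B main=C topic=B]
After op 7 (commit): HEAD=topic@D [exp=B main=C topic=D]
After op 8 (commit): HEAD=topic@E [exp=B main=C topic=E]
After op 9 (commit): HEAD=topic@F [exp=B main=C topic=F]
After op 10 (checkout): HEAD=main@C [exp=B main=C topic=F]
After op 11 (branch): HEAD=main@C [exp=B feat=C main=C topic=F]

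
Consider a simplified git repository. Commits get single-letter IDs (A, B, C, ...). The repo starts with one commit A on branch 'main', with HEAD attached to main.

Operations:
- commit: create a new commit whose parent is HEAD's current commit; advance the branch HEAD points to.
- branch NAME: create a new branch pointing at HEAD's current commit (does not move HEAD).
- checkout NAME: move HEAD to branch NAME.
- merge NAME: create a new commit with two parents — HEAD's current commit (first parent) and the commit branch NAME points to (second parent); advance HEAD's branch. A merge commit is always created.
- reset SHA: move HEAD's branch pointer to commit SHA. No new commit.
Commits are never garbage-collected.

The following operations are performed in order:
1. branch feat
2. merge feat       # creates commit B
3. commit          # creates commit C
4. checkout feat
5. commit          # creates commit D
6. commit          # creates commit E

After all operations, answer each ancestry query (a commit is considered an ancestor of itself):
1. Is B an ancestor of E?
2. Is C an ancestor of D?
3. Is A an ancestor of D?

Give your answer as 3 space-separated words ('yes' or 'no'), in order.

After op 1 (branch): HEAD=main@A [feat=A main=A]
After op 2 (merge): HEAD=main@B [feat=A main=B]
After op 3 (commit): HEAD=main@C [feat=A main=C]
After op 4 (checkout): HEAD=feat@A [feat=A main=C]
After op 5 (commit): HEAD=feat@D [feat=D main=C]
After op 6 (commit): HEAD=feat@E [feat=E main=C]
ancestors(E) = {A,D,E}; B in? no
ancestors(D) = {A,D}; C in? no
ancestors(D) = {A,D}; A in? yes

Answer: no no yes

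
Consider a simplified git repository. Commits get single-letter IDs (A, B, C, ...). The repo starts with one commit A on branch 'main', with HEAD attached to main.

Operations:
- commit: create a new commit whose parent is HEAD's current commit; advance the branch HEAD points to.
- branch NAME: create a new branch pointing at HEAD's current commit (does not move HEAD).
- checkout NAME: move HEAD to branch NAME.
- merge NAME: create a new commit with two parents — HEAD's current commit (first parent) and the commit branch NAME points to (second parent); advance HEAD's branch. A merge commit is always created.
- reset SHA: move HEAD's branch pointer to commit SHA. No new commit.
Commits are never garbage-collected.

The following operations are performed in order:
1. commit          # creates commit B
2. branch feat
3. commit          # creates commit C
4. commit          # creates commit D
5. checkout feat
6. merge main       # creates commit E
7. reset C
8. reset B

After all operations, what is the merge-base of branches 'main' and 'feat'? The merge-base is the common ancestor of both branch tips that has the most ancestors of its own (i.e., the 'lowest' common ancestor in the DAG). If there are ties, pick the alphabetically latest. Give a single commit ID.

Answer: B

Derivation:
After op 1 (commit): HEAD=main@B [main=B]
After op 2 (branch): HEAD=main@B [feat=B main=B]
After op 3 (commit): HEAD=main@C [feat=B main=C]
After op 4 (commit): HEAD=main@D [feat=B main=D]
After op 5 (checkout): HEAD=feat@B [feat=B main=D]
After op 6 (merge): HEAD=feat@E [feat=E main=D]
After op 7 (reset): HEAD=feat@C [feat=C main=D]
After op 8 (reset): HEAD=feat@B [feat=B main=D]
ancestors(main=D): ['A', 'B', 'C', 'D']
ancestors(feat=B): ['A', 'B']
common: ['A', 'B']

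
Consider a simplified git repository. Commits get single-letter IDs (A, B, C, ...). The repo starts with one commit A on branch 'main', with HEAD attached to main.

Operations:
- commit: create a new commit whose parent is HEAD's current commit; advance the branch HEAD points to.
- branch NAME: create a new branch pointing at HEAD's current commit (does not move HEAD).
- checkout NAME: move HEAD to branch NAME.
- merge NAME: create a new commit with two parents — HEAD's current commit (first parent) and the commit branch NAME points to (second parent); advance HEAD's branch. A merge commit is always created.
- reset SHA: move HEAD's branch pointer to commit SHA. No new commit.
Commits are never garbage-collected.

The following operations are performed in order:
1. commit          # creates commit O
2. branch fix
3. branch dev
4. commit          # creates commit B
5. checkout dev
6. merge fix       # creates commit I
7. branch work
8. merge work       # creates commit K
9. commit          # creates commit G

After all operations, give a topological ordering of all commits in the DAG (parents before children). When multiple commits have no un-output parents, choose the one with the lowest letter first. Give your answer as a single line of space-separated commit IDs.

After op 1 (commit): HEAD=main@O [main=O]
After op 2 (branch): HEAD=main@O [fix=O main=O]
After op 3 (branch): HEAD=main@O [dev=O fix=O main=O]
After op 4 (commit): HEAD=main@B [dev=O fix=O main=B]
After op 5 (checkout): HEAD=dev@O [dev=O fix=O main=B]
After op 6 (merge): HEAD=dev@I [dev=I fix=O main=B]
After op 7 (branch): HEAD=dev@I [dev=I fix=O main=B work=I]
After op 8 (merge): HEAD=dev@K [dev=K fix=O main=B work=I]
After op 9 (commit): HEAD=dev@G [dev=G fix=O main=B work=I]
commit A: parents=[]
commit B: parents=['O']
commit G: parents=['K']
commit I: parents=['O', 'O']
commit K: parents=['I', 'I']
commit O: parents=['A']

Answer: A O B I K G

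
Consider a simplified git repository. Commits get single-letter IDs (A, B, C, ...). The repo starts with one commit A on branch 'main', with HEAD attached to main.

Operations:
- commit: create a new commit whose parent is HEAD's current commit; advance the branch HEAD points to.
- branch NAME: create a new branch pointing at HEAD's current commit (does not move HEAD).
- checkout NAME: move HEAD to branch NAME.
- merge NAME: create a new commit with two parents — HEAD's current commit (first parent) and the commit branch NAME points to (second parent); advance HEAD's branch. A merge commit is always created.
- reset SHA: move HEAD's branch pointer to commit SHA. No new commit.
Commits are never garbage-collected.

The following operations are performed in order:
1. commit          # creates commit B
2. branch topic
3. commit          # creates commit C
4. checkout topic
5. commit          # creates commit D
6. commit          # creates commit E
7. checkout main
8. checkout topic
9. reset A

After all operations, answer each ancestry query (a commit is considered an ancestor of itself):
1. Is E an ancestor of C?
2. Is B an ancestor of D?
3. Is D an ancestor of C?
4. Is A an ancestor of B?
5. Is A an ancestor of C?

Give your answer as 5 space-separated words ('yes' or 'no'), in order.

After op 1 (commit): HEAD=main@B [main=B]
After op 2 (branch): HEAD=main@B [main=B topic=B]
After op 3 (commit): HEAD=main@C [main=C topic=B]
After op 4 (checkout): HEAD=topic@B [main=C topic=B]
After op 5 (commit): HEAD=topic@D [main=C topic=D]
After op 6 (commit): HEAD=topic@E [main=C topic=E]
After op 7 (checkout): HEAD=main@C [main=C topic=E]
After op 8 (checkout): HEAD=topic@E [main=C topic=E]
After op 9 (reset): HEAD=topic@A [main=C topic=A]
ancestors(C) = {A,B,C}; E in? no
ancestors(D) = {A,B,D}; B in? yes
ancestors(C) = {A,B,C}; D in? no
ancestors(B) = {A,B}; A in? yes
ancestors(C) = {A,B,C}; A in? yes

Answer: no yes no yes yes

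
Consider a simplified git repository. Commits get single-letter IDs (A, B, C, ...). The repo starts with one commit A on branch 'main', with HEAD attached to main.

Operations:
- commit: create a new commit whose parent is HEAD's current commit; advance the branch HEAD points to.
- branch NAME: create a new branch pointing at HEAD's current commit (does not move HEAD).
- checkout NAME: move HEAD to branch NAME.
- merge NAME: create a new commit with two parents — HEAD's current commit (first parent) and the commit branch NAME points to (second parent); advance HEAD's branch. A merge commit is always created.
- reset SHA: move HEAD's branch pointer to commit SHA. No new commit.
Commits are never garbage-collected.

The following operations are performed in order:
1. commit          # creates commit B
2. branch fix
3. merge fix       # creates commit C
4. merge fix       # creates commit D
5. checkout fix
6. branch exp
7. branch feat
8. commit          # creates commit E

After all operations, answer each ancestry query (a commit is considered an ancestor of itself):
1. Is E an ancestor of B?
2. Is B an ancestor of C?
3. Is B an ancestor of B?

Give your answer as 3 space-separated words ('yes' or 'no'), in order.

After op 1 (commit): HEAD=main@B [main=B]
After op 2 (branch): HEAD=main@B [fix=B main=B]
After op 3 (merge): HEAD=main@C [fix=B main=C]
After op 4 (merge): HEAD=main@D [fix=B main=D]
After op 5 (checkout): HEAD=fix@B [fix=B main=D]
After op 6 (branch): HEAD=fix@B [exp=B fix=B main=D]
After op 7 (branch): HEAD=fix@B [exp=B feat=B fix=B main=D]
After op 8 (commit): HEAD=fix@E [exp=B feat=B fix=E main=D]
ancestors(B) = {A,B}; E in? no
ancestors(C) = {A,B,C}; B in? yes
ancestors(B) = {A,B}; B in? yes

Answer: no yes yes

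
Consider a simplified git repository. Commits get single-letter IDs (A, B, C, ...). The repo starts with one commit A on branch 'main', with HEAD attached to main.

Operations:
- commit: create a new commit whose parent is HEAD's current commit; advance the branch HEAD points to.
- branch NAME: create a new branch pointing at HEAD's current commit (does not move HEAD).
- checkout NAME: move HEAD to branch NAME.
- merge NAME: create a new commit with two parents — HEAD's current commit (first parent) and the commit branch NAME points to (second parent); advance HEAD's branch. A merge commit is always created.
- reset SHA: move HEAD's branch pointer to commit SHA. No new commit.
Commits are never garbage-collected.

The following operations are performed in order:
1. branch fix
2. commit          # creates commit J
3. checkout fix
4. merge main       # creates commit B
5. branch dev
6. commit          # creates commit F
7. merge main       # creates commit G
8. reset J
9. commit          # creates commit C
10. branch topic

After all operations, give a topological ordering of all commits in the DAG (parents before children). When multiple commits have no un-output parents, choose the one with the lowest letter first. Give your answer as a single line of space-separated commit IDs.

Answer: A J B C F G

Derivation:
After op 1 (branch): HEAD=main@A [fix=A main=A]
After op 2 (commit): HEAD=main@J [fix=A main=J]
After op 3 (checkout): HEAD=fix@A [fix=A main=J]
After op 4 (merge): HEAD=fix@B [fix=B main=J]
After op 5 (branch): HEAD=fix@B [dev=B fix=B main=J]
After op 6 (commit): HEAD=fix@F [dev=B fix=F main=J]
After op 7 (merge): HEAD=fix@G [dev=B fix=G main=J]
After op 8 (reset): HEAD=fix@J [dev=B fix=J main=J]
After op 9 (commit): HEAD=fix@C [dev=B fix=C main=J]
After op 10 (branch): HEAD=fix@C [dev=B fix=C main=J topic=C]
commit A: parents=[]
commit B: parents=['A', 'J']
commit C: parents=['J']
commit F: parents=['B']
commit G: parents=['F', 'J']
commit J: parents=['A']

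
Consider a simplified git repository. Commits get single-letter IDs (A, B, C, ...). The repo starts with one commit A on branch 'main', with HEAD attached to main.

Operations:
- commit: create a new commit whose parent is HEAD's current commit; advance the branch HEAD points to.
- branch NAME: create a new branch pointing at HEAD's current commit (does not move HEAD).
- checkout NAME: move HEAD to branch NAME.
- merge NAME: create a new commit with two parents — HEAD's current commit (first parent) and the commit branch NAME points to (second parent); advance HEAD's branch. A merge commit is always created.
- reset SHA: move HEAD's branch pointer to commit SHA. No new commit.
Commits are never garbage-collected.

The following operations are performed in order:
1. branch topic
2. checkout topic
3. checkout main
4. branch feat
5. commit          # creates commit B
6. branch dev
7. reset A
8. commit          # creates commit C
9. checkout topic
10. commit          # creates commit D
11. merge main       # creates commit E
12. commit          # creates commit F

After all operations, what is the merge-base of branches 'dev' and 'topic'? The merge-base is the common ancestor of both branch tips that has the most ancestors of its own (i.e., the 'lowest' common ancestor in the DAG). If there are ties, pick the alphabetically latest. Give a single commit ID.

After op 1 (branch): HEAD=main@A [main=A topic=A]
After op 2 (checkout): HEAD=topic@A [main=A topic=A]
After op 3 (checkout): HEAD=main@A [main=A topic=A]
After op 4 (branch): HEAD=main@A [feat=A main=A topic=A]
After op 5 (commit): HEAD=main@B [feat=A main=B topic=A]
After op 6 (branch): HEAD=main@B [dev=B feat=A main=B topic=A]
After op 7 (reset): HEAD=main@A [dev=B feat=A main=A topic=A]
After op 8 (commit): HEAD=main@C [dev=B feat=A main=C topic=A]
After op 9 (checkout): HEAD=topic@A [dev=B feat=A main=C topic=A]
After op 10 (commit): HEAD=topic@D [dev=B feat=A main=C topic=D]
After op 11 (merge): HEAD=topic@E [dev=B feat=A main=C topic=E]
After op 12 (commit): HEAD=topic@F [dev=B feat=A main=C topic=F]
ancestors(dev=B): ['A', 'B']
ancestors(topic=F): ['A', 'C', 'D', 'E', 'F']
common: ['A']

Answer: A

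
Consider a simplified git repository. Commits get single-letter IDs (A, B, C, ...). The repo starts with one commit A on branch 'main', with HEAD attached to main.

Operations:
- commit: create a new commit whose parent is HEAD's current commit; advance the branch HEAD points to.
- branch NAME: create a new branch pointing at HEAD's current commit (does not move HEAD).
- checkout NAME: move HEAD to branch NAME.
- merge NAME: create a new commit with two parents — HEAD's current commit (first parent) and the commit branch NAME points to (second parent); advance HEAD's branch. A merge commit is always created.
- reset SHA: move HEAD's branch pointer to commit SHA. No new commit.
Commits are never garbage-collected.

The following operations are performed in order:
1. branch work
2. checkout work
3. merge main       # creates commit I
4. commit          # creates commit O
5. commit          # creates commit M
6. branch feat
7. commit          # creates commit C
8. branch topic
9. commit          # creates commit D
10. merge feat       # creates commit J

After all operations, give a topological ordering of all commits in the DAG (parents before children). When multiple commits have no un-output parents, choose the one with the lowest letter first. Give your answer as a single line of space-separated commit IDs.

After op 1 (branch): HEAD=main@A [main=A work=A]
After op 2 (checkout): HEAD=work@A [main=A work=A]
After op 3 (merge): HEAD=work@I [main=A work=I]
After op 4 (commit): HEAD=work@O [main=A work=O]
After op 5 (commit): HEAD=work@M [main=A work=M]
After op 6 (branch): HEAD=work@M [feat=M main=A work=M]
After op 7 (commit): HEAD=work@C [feat=M main=A work=C]
After op 8 (branch): HEAD=work@C [feat=M main=A topic=C work=C]
After op 9 (commit): HEAD=work@D [feat=M main=A topic=C work=D]
After op 10 (merge): HEAD=work@J [feat=M main=A topic=C work=J]
commit A: parents=[]
commit C: parents=['M']
commit D: parents=['C']
commit I: parents=['A', 'A']
commit J: parents=['D', 'M']
commit M: parents=['O']
commit O: parents=['I']

Answer: A I O M C D J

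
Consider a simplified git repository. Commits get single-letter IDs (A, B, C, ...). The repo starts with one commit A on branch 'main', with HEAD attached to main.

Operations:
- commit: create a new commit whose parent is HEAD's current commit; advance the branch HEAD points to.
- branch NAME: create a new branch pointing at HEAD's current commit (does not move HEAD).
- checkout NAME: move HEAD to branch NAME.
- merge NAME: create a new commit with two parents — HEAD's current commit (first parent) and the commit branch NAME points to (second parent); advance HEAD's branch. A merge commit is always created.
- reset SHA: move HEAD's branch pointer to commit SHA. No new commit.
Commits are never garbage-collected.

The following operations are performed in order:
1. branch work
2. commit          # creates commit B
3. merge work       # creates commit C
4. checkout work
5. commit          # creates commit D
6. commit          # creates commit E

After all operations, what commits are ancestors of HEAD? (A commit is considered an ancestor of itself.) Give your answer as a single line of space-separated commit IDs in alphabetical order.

Answer: A D E

Derivation:
After op 1 (branch): HEAD=main@A [main=A work=A]
After op 2 (commit): HEAD=main@B [main=B work=A]
After op 3 (merge): HEAD=main@C [main=C work=A]
After op 4 (checkout): HEAD=work@A [main=C work=A]
After op 5 (commit): HEAD=work@D [main=C work=D]
After op 6 (commit): HEAD=work@E [main=C work=E]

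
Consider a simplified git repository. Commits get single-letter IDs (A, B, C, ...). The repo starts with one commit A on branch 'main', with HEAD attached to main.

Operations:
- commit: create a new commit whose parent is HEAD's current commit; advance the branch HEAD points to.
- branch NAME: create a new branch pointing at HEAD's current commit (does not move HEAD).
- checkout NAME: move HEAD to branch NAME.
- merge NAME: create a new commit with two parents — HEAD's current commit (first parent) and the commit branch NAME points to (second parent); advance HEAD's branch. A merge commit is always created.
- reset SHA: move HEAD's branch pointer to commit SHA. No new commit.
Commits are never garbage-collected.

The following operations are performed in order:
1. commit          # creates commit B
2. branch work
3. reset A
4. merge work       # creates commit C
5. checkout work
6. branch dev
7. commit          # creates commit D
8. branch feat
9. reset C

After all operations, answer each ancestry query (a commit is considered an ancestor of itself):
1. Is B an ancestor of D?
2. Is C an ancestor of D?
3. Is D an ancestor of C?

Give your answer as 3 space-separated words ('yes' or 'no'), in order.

Answer: yes no no

Derivation:
After op 1 (commit): HEAD=main@B [main=B]
After op 2 (branch): HEAD=main@B [main=B work=B]
After op 3 (reset): HEAD=main@A [main=A work=B]
After op 4 (merge): HEAD=main@C [main=C work=B]
After op 5 (checkout): HEAD=work@B [main=C work=B]
After op 6 (branch): HEAD=work@B [dev=B main=C work=B]
After op 7 (commit): HEAD=work@D [dev=B main=C work=D]
After op 8 (branch): HEAD=work@D [dev=B feat=D main=C work=D]
After op 9 (reset): HEAD=work@C [dev=B feat=D main=C work=C]
ancestors(D) = {A,B,D}; B in? yes
ancestors(D) = {A,B,D}; C in? no
ancestors(C) = {A,B,C}; D in? no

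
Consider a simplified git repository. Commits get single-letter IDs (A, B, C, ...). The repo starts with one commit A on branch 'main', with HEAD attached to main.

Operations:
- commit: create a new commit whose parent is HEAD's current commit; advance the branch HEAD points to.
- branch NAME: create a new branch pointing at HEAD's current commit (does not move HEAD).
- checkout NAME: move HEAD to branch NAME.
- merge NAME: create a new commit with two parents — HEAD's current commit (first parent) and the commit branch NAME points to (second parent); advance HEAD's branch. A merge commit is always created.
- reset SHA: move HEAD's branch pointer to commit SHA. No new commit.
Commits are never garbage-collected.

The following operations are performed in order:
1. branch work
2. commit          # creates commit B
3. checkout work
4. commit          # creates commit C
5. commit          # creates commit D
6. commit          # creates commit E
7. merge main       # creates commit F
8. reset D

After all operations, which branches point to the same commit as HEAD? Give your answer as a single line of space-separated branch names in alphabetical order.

After op 1 (branch): HEAD=main@A [main=A work=A]
After op 2 (commit): HEAD=main@B [main=B work=A]
After op 3 (checkout): HEAD=work@A [main=B work=A]
After op 4 (commit): HEAD=work@C [main=B work=C]
After op 5 (commit): HEAD=work@D [main=B work=D]
After op 6 (commit): HEAD=work@E [main=B work=E]
After op 7 (merge): HEAD=work@F [main=B work=F]
After op 8 (reset): HEAD=work@D [main=B work=D]

Answer: work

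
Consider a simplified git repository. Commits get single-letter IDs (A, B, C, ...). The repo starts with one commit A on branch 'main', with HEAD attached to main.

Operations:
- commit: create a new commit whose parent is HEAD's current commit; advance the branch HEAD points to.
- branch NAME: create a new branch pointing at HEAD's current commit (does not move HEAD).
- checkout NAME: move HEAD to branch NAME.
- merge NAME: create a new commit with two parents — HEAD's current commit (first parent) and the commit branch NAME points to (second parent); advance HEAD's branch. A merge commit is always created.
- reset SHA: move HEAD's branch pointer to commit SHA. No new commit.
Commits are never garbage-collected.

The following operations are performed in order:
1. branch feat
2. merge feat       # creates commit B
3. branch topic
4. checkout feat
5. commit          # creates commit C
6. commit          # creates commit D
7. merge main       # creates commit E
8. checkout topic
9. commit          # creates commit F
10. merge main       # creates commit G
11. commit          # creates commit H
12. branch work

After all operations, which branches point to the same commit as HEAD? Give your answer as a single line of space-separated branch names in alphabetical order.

Answer: topic work

Derivation:
After op 1 (branch): HEAD=main@A [feat=A main=A]
After op 2 (merge): HEAD=main@B [feat=A main=B]
After op 3 (branch): HEAD=main@B [feat=A main=B topic=B]
After op 4 (checkout): HEAD=feat@A [feat=A main=B topic=B]
After op 5 (commit): HEAD=feat@C [feat=C main=B topic=B]
After op 6 (commit): HEAD=feat@D [feat=D main=B topic=B]
After op 7 (merge): HEAD=feat@E [feat=E main=B topic=B]
After op 8 (checkout): HEAD=topic@B [feat=E main=B topic=B]
After op 9 (commit): HEAD=topic@F [feat=E main=B topic=F]
After op 10 (merge): HEAD=topic@G [feat=E main=B topic=G]
After op 11 (commit): HEAD=topic@H [feat=E main=B topic=H]
After op 12 (branch): HEAD=topic@H [feat=E main=B topic=H work=H]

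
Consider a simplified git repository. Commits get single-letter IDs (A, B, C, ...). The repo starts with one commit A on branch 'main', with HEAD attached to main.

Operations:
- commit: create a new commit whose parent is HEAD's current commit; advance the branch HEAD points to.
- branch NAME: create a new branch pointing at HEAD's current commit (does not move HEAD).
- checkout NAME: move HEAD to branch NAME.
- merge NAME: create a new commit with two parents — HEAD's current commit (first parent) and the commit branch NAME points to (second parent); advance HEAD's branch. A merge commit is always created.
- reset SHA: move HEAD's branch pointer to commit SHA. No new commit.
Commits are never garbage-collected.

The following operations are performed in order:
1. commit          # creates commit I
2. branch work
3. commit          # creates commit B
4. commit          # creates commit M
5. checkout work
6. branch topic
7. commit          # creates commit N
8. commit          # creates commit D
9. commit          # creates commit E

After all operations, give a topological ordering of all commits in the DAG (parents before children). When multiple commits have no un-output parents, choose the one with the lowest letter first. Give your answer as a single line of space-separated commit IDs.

After op 1 (commit): HEAD=main@I [main=I]
After op 2 (branch): HEAD=main@I [main=I work=I]
After op 3 (commit): HEAD=main@B [main=B work=I]
After op 4 (commit): HEAD=main@M [main=M work=I]
After op 5 (checkout): HEAD=work@I [main=M work=I]
After op 6 (branch): HEAD=work@I [main=M topic=I work=I]
After op 7 (commit): HEAD=work@N [main=M topic=I work=N]
After op 8 (commit): HEAD=work@D [main=M topic=I work=D]
After op 9 (commit): HEAD=work@E [main=M topic=I work=E]
commit A: parents=[]
commit B: parents=['I']
commit D: parents=['N']
commit E: parents=['D']
commit I: parents=['A']
commit M: parents=['B']
commit N: parents=['I']

Answer: A I B M N D E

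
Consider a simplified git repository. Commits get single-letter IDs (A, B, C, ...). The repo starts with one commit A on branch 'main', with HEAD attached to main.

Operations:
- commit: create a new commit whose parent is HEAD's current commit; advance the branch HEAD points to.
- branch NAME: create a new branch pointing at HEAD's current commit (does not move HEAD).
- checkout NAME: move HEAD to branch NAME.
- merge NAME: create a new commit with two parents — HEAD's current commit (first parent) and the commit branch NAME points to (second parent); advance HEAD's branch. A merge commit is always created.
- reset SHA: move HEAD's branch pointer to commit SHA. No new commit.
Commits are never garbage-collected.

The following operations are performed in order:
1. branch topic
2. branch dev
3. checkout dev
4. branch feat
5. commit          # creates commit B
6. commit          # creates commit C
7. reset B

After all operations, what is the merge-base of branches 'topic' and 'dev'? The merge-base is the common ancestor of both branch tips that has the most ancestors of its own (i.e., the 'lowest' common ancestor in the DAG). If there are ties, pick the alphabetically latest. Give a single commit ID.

Answer: A

Derivation:
After op 1 (branch): HEAD=main@A [main=A topic=A]
After op 2 (branch): HEAD=main@A [dev=A main=A topic=A]
After op 3 (checkout): HEAD=dev@A [dev=A main=A topic=A]
After op 4 (branch): HEAD=dev@A [dev=A feat=A main=A topic=A]
After op 5 (commit): HEAD=dev@B [dev=B feat=A main=A topic=A]
After op 6 (commit): HEAD=dev@C [dev=C feat=A main=A topic=A]
After op 7 (reset): HEAD=dev@B [dev=B feat=A main=A topic=A]
ancestors(topic=A): ['A']
ancestors(dev=B): ['A', 'B']
common: ['A']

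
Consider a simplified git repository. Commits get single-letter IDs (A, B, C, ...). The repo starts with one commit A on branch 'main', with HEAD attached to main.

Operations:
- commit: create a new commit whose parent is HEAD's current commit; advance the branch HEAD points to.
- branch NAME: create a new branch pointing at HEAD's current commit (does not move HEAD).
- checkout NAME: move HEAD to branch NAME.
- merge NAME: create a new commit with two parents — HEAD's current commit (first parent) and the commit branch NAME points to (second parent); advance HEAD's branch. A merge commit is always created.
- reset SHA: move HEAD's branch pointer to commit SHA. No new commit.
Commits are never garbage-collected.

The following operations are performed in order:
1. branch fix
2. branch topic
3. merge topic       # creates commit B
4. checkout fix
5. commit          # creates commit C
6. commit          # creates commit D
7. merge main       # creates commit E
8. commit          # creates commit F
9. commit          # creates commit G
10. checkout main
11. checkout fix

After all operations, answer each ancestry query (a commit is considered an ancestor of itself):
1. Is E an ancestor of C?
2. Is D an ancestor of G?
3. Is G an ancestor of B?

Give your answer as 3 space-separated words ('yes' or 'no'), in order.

Answer: no yes no

Derivation:
After op 1 (branch): HEAD=main@A [fix=A main=A]
After op 2 (branch): HEAD=main@A [fix=A main=A topic=A]
After op 3 (merge): HEAD=main@B [fix=A main=B topic=A]
After op 4 (checkout): HEAD=fix@A [fix=A main=B topic=A]
After op 5 (commit): HEAD=fix@C [fix=C main=B topic=A]
After op 6 (commit): HEAD=fix@D [fix=D main=B topic=A]
After op 7 (merge): HEAD=fix@E [fix=E main=B topic=A]
After op 8 (commit): HEAD=fix@F [fix=F main=B topic=A]
After op 9 (commit): HEAD=fix@G [fix=G main=B topic=A]
After op 10 (checkout): HEAD=main@B [fix=G main=B topic=A]
After op 11 (checkout): HEAD=fix@G [fix=G main=B topic=A]
ancestors(C) = {A,C}; E in? no
ancestors(G) = {A,B,C,D,E,F,G}; D in? yes
ancestors(B) = {A,B}; G in? no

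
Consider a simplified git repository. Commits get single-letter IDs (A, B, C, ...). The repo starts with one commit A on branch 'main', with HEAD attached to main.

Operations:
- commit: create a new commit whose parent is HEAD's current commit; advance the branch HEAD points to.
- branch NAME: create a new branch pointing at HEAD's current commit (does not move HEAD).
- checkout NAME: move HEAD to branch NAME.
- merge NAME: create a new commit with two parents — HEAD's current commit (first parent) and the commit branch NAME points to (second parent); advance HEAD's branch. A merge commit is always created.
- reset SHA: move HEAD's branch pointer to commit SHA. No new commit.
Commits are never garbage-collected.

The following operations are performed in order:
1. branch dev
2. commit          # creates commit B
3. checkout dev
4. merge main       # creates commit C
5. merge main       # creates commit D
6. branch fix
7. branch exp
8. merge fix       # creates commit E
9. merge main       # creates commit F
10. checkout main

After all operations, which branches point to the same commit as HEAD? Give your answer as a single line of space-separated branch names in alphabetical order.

Answer: main

Derivation:
After op 1 (branch): HEAD=main@A [dev=A main=A]
After op 2 (commit): HEAD=main@B [dev=A main=B]
After op 3 (checkout): HEAD=dev@A [dev=A main=B]
After op 4 (merge): HEAD=dev@C [dev=C main=B]
After op 5 (merge): HEAD=dev@D [dev=D main=B]
After op 6 (branch): HEAD=dev@D [dev=D fix=D main=B]
After op 7 (branch): HEAD=dev@D [dev=D exp=D fix=D main=B]
After op 8 (merge): HEAD=dev@E [dev=E exp=D fix=D main=B]
After op 9 (merge): HEAD=dev@F [dev=F exp=D fix=D main=B]
After op 10 (checkout): HEAD=main@B [dev=F exp=D fix=D main=B]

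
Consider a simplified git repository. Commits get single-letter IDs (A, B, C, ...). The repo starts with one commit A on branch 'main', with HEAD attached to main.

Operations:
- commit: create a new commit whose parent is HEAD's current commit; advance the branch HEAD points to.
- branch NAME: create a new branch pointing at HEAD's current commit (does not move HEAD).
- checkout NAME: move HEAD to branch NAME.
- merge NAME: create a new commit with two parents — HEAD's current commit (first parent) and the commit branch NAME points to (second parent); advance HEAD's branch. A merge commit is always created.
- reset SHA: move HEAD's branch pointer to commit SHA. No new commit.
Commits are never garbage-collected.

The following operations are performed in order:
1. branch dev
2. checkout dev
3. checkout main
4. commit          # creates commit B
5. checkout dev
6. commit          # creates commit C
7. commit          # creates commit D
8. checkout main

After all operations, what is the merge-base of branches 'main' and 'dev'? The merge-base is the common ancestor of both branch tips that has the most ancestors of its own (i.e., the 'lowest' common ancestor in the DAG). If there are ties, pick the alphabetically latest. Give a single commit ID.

Answer: A

Derivation:
After op 1 (branch): HEAD=main@A [dev=A main=A]
After op 2 (checkout): HEAD=dev@A [dev=A main=A]
After op 3 (checkout): HEAD=main@A [dev=A main=A]
After op 4 (commit): HEAD=main@B [dev=A main=B]
After op 5 (checkout): HEAD=dev@A [dev=A main=B]
After op 6 (commit): HEAD=dev@C [dev=C main=B]
After op 7 (commit): HEAD=dev@D [dev=D main=B]
After op 8 (checkout): HEAD=main@B [dev=D main=B]
ancestors(main=B): ['A', 'B']
ancestors(dev=D): ['A', 'C', 'D']
common: ['A']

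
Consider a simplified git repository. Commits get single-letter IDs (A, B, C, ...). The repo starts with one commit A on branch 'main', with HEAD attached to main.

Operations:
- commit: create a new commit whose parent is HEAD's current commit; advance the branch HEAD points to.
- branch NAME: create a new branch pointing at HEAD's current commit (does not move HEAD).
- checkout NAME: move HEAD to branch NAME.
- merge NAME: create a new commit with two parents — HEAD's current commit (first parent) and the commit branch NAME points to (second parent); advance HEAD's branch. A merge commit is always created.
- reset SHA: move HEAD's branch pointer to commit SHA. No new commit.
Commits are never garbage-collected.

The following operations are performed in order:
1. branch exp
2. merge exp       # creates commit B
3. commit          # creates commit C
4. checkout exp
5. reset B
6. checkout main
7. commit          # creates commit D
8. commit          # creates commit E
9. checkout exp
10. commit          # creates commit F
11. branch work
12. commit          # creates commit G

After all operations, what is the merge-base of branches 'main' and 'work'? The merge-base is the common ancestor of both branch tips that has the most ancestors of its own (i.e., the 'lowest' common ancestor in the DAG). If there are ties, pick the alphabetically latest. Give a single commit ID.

After op 1 (branch): HEAD=main@A [exp=A main=A]
After op 2 (merge): HEAD=main@B [exp=A main=B]
After op 3 (commit): HEAD=main@C [exp=A main=C]
After op 4 (checkout): HEAD=exp@A [exp=A main=C]
After op 5 (reset): HEAD=exp@B [exp=B main=C]
After op 6 (checkout): HEAD=main@C [exp=B main=C]
After op 7 (commit): HEAD=main@D [exp=B main=D]
After op 8 (commit): HEAD=main@E [exp=B main=E]
After op 9 (checkout): HEAD=exp@B [exp=B main=E]
After op 10 (commit): HEAD=exp@F [exp=F main=E]
After op 11 (branch): HEAD=exp@F [exp=F main=E work=F]
After op 12 (commit): HEAD=exp@G [exp=G main=E work=F]
ancestors(main=E): ['A', 'B', 'C', 'D', 'E']
ancestors(work=F): ['A', 'B', 'F']
common: ['A', 'B']

Answer: B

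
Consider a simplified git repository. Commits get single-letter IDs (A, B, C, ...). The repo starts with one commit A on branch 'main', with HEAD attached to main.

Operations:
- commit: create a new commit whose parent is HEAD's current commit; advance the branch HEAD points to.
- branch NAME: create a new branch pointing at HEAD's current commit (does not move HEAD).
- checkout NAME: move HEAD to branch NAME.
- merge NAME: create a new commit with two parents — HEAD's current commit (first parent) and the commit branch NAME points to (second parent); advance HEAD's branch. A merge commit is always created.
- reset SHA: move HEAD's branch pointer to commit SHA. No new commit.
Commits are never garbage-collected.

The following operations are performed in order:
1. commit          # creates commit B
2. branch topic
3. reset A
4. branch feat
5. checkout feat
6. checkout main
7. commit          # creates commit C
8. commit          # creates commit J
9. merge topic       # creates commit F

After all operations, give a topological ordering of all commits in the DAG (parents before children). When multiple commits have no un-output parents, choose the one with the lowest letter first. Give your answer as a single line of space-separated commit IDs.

After op 1 (commit): HEAD=main@B [main=B]
After op 2 (branch): HEAD=main@B [main=B topic=B]
After op 3 (reset): HEAD=main@A [main=A topic=B]
After op 4 (branch): HEAD=main@A [feat=A main=A topic=B]
After op 5 (checkout): HEAD=feat@A [feat=A main=A topic=B]
After op 6 (checkout): HEAD=main@A [feat=A main=A topic=B]
After op 7 (commit): HEAD=main@C [feat=A main=C topic=B]
After op 8 (commit): HEAD=main@J [feat=A main=J topic=B]
After op 9 (merge): HEAD=main@F [feat=A main=F topic=B]
commit A: parents=[]
commit B: parents=['A']
commit C: parents=['A']
commit F: parents=['J', 'B']
commit J: parents=['C']

Answer: A B C J F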